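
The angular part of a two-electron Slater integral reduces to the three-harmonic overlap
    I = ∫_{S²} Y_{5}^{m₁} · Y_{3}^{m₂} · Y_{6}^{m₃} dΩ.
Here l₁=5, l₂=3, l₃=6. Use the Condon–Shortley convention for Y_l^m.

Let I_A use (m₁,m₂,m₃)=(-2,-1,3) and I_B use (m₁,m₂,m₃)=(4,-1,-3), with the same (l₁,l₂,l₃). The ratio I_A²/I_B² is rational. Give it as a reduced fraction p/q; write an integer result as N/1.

3/4

l's match ⇒ only the (l;m) 3-j factors differ between A and B.
A: triangle coeff Δ(5,3,6) = 1/675675; Σ_t [0,2]: t=0:+1/40320 t=1:−1/8640 t=2:+1/34560 = -1/16128; (3j)²=18/1001 [(5 3 6; -2 -1 3)], sign=+1
B: triangle coeff Δ(5,3,6) = 1/675675; Σ_t [0,1]: t=0:+1/40320 t=1:−1/241920 = 1/48384; (3j)²=24/1001 [(5 3 6; 4 -1 -3)], sign=-1
I_A²/I_B² = (18/1001)/(24/1001) = 3/4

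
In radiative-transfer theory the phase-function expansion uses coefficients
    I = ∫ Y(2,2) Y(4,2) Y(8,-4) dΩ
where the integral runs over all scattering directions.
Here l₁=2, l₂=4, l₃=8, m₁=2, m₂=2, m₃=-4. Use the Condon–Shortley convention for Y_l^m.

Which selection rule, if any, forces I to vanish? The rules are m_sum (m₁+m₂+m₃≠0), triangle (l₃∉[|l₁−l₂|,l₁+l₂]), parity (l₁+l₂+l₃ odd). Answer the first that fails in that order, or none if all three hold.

triangle

azimuthal sum: 2 + 2 − 4 = 0  ✓
2 ≤ 8 ≤ 6 (triangle on l)  ✗
L = 2 + 4 + 8 = 14 (even)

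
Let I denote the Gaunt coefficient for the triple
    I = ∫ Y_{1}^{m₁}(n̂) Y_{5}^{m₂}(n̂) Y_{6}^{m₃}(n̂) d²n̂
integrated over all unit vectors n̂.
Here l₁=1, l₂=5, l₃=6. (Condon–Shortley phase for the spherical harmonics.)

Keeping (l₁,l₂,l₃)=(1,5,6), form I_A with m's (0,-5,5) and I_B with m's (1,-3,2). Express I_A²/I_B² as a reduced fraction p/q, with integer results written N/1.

Shared (l₁,l₂,l₃)=(1,5,6): N and (l;000)² cancel in I_A²/I_B².
A: Δ = 0!·2!·10!/13! = 1/858; Racah Σ t=0..0: t=0:+1/3628800 = 1/3628800; ⇒ 3j(1 5 6; 0 -5 5)² = 1/78, sgn -1
B: Δ = 0!·2!·10!/13! = 1/858; Racah Σ t=0..0: t=0:+1/161280 = 1/161280; ⇒ 3j(1 5 6; 1 -3 2)² = 1/143, sgn +1
I_A²/I_B² = (1/78)/(1/143) = 11/6

11/6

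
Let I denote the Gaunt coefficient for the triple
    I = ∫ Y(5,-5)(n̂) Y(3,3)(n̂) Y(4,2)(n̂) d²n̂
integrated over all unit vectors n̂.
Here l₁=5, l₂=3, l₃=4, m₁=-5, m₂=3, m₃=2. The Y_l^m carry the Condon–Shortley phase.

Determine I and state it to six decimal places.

Checks pass: Σm=0; 12 even; l₃=4∈[2,8].
(2·5+1)(2·3+1)(2·4+1) = 693
Δ: 4! 6! 2! / 13! → 1/180180
sum: t=1:−1/576 t=2:+1/144 t=3:−1/576 = 1/288
3j²(5 3 4; 0 0 0) = Δ·Π!·Σ² = 20/1001  (sign +1)
sum: t=4:+1/34560 = 1/34560
3j²(5 3 4; -5 3 2) = Δ·Π!·Σ² = 5/286  (sign +1)
combine: 4πI² = 693·20/1001·5/286 = 450/1859
take √, sign +1: I = 0.13879110

0.138791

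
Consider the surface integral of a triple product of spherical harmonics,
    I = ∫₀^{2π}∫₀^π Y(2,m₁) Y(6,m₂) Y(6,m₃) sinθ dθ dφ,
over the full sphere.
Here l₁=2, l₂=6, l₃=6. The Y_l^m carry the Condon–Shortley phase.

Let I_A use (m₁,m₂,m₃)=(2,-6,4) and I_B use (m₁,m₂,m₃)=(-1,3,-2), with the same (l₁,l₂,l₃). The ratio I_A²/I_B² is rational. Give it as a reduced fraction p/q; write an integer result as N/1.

l's match ⇒ only the (l;m) 3-j factors differ between A and B.
A: triangle coeff Δ(2,6,6) = 1/90090; Σ_t [0,0]: t=0:+1/14515200 = 1/14515200; (3j)²=2/455 [(2 6 6; 2 -6 4)], sign=+1
B: triangle coeff Δ(2,6,6) = 1/90090; Σ_t [1,2]: t=1:−1/161280 t=2:+1/60480 = 1/96768; (3j)²=15/1001 [(2 6 6; -1 3 -2)], sign=+1
I_A²/I_B² = (2/455)/(15/1001) = 22/75

22/75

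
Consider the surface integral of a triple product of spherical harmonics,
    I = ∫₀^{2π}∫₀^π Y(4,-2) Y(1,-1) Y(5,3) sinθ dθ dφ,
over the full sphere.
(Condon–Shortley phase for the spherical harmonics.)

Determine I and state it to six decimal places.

-0.259847

m-sum 0 ✓  L=10 even ✓  3≤5≤5 ✓
Π(2lᵢ+1) = 9×3×11 = 297
triangle coeff Δ(4,1,5) = 1/495
Σ_t [0,0]: t=0:+1/576 = 1/576
(3j)²=5/99 [(4 1 5; 0 0 0)], sign=-1
Σ_t [0,0]: t=0:+1/2880 = 1/2880
(3j)²=28/495 [(4 1 5; -2 -1 3)], sign=+1
⇒ 4πI² = 28/33
I = (-1)√(28/33/(4π)) = -0.25984664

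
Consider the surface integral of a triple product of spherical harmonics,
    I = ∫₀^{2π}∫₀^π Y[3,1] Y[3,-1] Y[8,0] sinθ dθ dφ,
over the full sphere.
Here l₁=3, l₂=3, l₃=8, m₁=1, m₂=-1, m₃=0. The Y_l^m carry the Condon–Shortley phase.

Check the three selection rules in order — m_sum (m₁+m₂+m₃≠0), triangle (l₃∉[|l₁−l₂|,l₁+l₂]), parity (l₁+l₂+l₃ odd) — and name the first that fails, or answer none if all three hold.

triangle

Σmᵢ = 0  ✓
l₃∈[|l₁−l₂|,l₁+l₂]=[0,6], have l₃=8  ✗
Σlᵢ = 14 ⇒ even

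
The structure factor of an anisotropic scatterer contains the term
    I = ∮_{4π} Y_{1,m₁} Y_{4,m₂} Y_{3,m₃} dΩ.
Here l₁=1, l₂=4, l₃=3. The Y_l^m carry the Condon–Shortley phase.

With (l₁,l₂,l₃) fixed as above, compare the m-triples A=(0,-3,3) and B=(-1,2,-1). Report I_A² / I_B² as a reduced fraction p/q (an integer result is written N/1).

l's match ⇒ only the (l;m) 3-j factors differ between A and B.
A: triangle coeff Δ(1,4,3) = 1/252; Σ_t [1,1]: t=1:−1/720 = -1/720; (3j)²=1/36 [(1 4 3; 0 -3 3)], sign=-1
B: triangle coeff Δ(1,4,3) = 1/252; Σ_t [2,2]: t=2:+1/96 = 1/96; (3j)²=5/84 [(1 4 3; -1 2 -1)], sign=+1
I_A²/I_B² = (1/36)/(5/84) = 7/15

7/15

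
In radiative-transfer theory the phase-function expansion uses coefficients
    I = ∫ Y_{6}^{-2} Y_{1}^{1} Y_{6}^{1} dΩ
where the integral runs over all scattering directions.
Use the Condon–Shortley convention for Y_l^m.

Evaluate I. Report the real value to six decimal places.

L=13 odd ⇒ parity kills the (l;000) factor ⇒ I = 0

0.000000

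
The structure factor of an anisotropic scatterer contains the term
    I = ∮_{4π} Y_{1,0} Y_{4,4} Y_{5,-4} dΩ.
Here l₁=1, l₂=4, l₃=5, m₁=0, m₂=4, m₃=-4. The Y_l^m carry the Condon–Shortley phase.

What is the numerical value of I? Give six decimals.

0.147319

m-sum 0 ✓  L=10 even ✓  3≤5≤5 ✓
Π(2lᵢ+1) = 3×9×11 = 297
triangle coeff Δ(1,4,5) = 1/495
Σ_t [0,0]: t=0:+1/576 = 1/576
(3j)²=5/99 [(1 4 5; 0 0 0)], sign=-1
Σ_t [0,0]: t=0:+1/40320 = 1/40320
(3j)²=1/55 [(1 4 5; 0 4 -4)], sign=-1
⇒ 4πI² = 3/11
I = (+1)√(3/11/(4π)) = 0.14731920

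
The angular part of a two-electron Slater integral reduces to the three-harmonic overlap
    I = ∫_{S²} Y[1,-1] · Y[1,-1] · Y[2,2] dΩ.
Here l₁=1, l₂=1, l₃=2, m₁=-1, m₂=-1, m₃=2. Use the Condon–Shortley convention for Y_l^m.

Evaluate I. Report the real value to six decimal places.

0.309019

Rules hold: Σm=0, L=4 even, 0≤2≤2.
N = 3·3·5 = 45
Δ = 0!·2!·2!/5! = 1/30
Racah Σ t=0..0: t=0:+1/1 = 1/1
⇒ 3j(1 1 2; 0 0 0)² = 2/15, sgn +1
Racah Σ t=0..0: t=0:+1/4 = 1/4
⇒ 3j(1 1 2; -1 -1 2)² = 1/5, sgn +1
4πI² = N·(3j₀)²·(3jₘ)² = 6/5
I = +1·√(1.2/4π) = 0.30901936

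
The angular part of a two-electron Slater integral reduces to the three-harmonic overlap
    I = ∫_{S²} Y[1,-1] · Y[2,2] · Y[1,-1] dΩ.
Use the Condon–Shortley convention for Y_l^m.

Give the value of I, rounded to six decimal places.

Checks pass: Σm=0; 4 even; l₃=1∈[1,3].
(2·1+1)(2·2+1)(2·1+1) = 45
Δ: 2! 0! 2! / 5! → 1/30
sum: t=1:−1/1 = -1/1
3j²(1 2 1; 0 0 0) = Δ·Π!·Σ² = 2/15  (sign +1)
sum: t=2:+1/4 = 1/4
3j²(1 2 1; -1 2 -1) = Δ·Π!·Σ² = 1/5  (sign +1)
combine: 4πI² = 45·2/15·1/5 = 6/5
take √, sign +1: I = 0.30901936

0.309019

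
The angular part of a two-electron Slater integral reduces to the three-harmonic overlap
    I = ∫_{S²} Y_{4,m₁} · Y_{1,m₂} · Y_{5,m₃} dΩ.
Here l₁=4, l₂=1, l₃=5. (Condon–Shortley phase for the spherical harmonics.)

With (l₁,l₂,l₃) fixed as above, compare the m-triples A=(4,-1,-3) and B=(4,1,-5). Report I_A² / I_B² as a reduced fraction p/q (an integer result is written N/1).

1/45

Shared (l₁,l₂,l₃)=(4,1,5): N and (l;000)² cancel in I_A²/I_B².
A: Δ = 0!·8!·2!/11! = 1/495; Racah Σ t=0..0: t=0:+1/80640 = 1/80640; ⇒ 3j(4 1 5; 4 -1 -3)² = 1/495, sgn +1
B: Δ = 0!·8!·2!/11! = 1/495; Racah Σ t=0..0: t=0:+1/80640 = 1/80640; ⇒ 3j(4 1 5; 4 1 -5)² = 1/11, sgn +1
I_A²/I_B² = (1/495)/(1/11) = 1/45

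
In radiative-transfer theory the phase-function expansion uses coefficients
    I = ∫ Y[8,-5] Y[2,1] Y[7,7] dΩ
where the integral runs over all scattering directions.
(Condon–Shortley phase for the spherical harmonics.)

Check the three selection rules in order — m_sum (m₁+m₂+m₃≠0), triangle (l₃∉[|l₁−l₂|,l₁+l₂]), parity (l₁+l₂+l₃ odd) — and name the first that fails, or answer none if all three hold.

m_sum

azimuthal sum: -5 + 1 + 7 = 3  ✗
6 ≤ 7 ≤ 10 (triangle on l)
L = 8 + 2 + 7 = 17 (odd)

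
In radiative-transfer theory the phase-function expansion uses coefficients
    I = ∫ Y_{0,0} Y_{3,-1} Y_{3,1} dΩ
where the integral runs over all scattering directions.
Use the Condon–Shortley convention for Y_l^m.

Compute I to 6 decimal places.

Rules hold: Σm=0, L=6 even, 3≤3≤3.
N = 1·7·7 = 49
Δ = 0!·0!·6!/7! = 1/7
Racah Σ t=0..0: t=0:+1/36 = 1/36
⇒ 3j(0 3 3; 0 0 0)² = 1/7, sgn -1
Racah Σ t=0..0: t=0:+1/48 = 1/48
⇒ 3j(0 3 3; 0 -1 1)² = 1/7, sgn +1
4πI² = N·(3j₀)²·(3jₘ)² = 1/1
I = -1·√(1/4π) = -0.28209479

-0.282095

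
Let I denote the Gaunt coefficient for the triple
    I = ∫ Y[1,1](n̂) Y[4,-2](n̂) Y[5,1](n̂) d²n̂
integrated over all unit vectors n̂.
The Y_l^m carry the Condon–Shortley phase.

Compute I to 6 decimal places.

-0.120286

Rules hold: Σm=0, L=10 even, 3≤5≤5.
N = 3·9·11 = 297
Δ = 0!·2!·8!/11! = 1/495
Racah Σ t=0..0: t=0:+1/576 = 1/576
⇒ 3j(1 4 5; 0 0 0)² = 5/99, sgn -1
Racah Σ t=0..0: t=0:+1/2880 = 1/2880
⇒ 3j(1 4 5; 1 -2 1)² = 2/165, sgn +1
4πI² = N·(3j₀)²·(3jₘ)² = 2/11
I = -1·√(0.181818/4π) = -0.12028562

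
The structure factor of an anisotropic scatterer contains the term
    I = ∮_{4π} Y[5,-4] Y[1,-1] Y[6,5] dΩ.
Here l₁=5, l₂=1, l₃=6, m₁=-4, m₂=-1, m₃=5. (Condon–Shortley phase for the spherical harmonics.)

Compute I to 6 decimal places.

-0.303018

Checks pass: Σm=0; 12 even; l₃=6∈[4,6].
(2·5+1)(2·1+1)(2·6+1) = 429
Δ: 0! 10! 2! / 13! → 1/858
sum: t=0:+1/14400 = 1/14400
3j²(5 1 6; 0 0 0) = Δ·Π!·Σ² = 6/143  (sign +1)
sum: t=0:+1/725760 = 1/725760
3j²(5 1 6; -4 -1 5) = Δ·Π!·Σ² = 5/78  (sign -1)
combine: 4πI² = 429·6/143·5/78 = 15/13
take √, sign -1: I = -0.30301841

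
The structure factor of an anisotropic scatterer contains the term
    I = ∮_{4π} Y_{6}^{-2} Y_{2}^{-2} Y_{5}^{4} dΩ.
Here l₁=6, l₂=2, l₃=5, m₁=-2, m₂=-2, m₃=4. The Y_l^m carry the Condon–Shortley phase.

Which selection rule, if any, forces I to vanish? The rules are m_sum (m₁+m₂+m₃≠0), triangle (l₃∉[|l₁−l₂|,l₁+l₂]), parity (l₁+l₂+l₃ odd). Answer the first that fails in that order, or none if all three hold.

parity

m₁+m₂+m₃ = -2 − 2 + 4 = 0  ✓
triangle: |6−2|=4 ≤ l₃=5 ≤ 6+2=8  ✓
parity: l₁+l₂+l₃ = 13 is odd  ✗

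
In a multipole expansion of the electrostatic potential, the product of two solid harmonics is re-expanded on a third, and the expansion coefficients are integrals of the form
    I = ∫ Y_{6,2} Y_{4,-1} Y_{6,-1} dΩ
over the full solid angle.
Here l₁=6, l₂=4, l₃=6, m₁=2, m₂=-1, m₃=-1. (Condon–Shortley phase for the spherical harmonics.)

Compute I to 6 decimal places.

Checks pass: Σm=0; 16 even; l₃=6∈[2,10].
(2·6+1)(2·4+1)(2·6+1) = 1521
Δ: 4! 8! 4! / 17! → 1/15315300
sum: t=0:+1/829440 t=1:−1/25920 t=2:+1/9216 t=3:−1/25920 t=4:+1/829440 = 7/207360
3j²(6 4 6; 0 0 0) = Δ·Π!·Σ² = 28/2431  (sign +1)
sum: t=0:+1/82944 t=1:−1/17280 t=2:+1/34560 t=3:−1/725760 = -53/2903040
3j²(6 4 6; 2 -1 -1) = Δ·Π!·Σ² = 2809/306306  (sign +1)
combine: 4πI² = 1521·28/2431·2809/306306 = 5618/34969
take √, sign +1: I = 0.11306920

0.113069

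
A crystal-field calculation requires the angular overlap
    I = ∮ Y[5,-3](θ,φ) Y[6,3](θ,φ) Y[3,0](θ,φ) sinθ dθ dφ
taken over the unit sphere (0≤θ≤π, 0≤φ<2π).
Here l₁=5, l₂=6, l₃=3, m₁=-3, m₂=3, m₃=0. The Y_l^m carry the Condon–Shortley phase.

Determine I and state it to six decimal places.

0.036034

Rules hold: Σm=0, L=14 even, 1≤3≤11.
N = 11·13·7 = 1001
Δ = 8!·2!·4!/15! = 1/675675
Racah Σ t=3..5: t=3:−1/8640 t=4:+1/2304 t=5:−1/8640 = 7/34560
⇒ 3j(5 6 3; 0 0 0)² = 7/429, sgn -1
Racah Σ t=6..8: t=6:+1/17280 t=7:−1/20160 t=8:+1/483840 = 1/96768
⇒ 3j(5 6 3; -3 3 0)² = 1/1001, sgn -1
4πI² = N·(3j₀)²·(3jₘ)² = 7/429
I = +1·√(0.016317/4π) = 0.03603425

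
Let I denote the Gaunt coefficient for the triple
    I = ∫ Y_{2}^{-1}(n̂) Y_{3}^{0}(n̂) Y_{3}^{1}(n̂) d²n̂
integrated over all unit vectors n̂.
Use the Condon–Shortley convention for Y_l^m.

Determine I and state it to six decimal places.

-0.059471

Rules hold: Σm=0, L=8 even, 1≤3≤5.
N = 5·7·7 = 245
Δ = 2!·2!·4!/9! = 1/3780
Racah Σ t=0..2: t=0:+1/24 t=1:−1/4 t=2:+1/24 = -1/6
⇒ 3j(2 3 3; 0 0 0)² = 4/105, sgn +1
Racah Σ t=1..2: t=1:−1/8 t=2:+1/12 = -1/24
⇒ 3j(2 3 3; -1 0 1)² = 1/210, sgn -1
4πI² = N·(3j₀)²·(3jₘ)² = 2/45
I = -1·√(0.0444444/4π) = -0.05947080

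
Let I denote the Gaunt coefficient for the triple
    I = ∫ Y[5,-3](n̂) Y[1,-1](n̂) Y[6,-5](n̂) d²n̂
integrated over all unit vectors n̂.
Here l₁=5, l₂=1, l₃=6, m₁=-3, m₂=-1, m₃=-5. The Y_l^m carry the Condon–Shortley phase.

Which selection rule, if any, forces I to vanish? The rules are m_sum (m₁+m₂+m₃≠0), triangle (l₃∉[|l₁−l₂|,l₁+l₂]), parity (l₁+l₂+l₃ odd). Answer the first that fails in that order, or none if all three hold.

m_sum

Σmᵢ = -9  ✗
l₃∈[|l₁−l₂|,l₁+l₂]=[4,6], have l₃=6
Σlᵢ = 12 ⇒ even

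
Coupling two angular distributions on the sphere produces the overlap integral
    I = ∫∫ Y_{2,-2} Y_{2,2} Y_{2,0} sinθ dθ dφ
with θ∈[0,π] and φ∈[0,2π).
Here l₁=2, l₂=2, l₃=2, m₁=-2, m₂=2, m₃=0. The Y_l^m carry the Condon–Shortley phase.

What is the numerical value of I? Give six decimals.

Rules hold: Σm=0, L=6 even, 0≤2≤4.
N = 5·5·5 = 125
Δ = 2!·2!·2!/7! = 1/630
Racah Σ t=0..2: t=0:+1/8 t=1:−1/1 t=2:+1/8 = -3/4
⇒ 3j(2 2 2; 0 0 0)² = 2/35, sgn -1
Racah Σ t=2..2: t=2:+1/8 = 1/8
⇒ 3j(2 2 2; -2 2 0)² = 2/35, sgn +1
4πI² = N·(3j₀)²·(3jₘ)² = 20/49
I = -1·√(0.408163/4π) = -0.18022375

-0.180224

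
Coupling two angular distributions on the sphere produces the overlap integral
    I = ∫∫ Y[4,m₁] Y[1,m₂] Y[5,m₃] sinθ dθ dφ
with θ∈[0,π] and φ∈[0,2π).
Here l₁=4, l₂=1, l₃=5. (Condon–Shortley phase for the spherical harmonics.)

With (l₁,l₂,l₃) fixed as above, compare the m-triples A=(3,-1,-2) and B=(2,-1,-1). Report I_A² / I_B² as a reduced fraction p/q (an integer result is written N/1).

1/2

Shared (l₁,l₂,l₃)=(4,1,5): N and (l;000)² cancel in I_A²/I_B².
A: Δ = 0!·8!·2!/11! = 1/495; Racah Σ t=0..0: t=0:+1/10080 = 1/10080; ⇒ 3j(4 1 5; 3 -1 -2)² = 1/165, sgn -1
B: Δ = 0!·8!·2!/11! = 1/495; Racah Σ t=0..0: t=0:+1/2880 = 1/2880; ⇒ 3j(4 1 5; 2 -1 -1)² = 2/165, sgn +1
I_A²/I_B² = (1/165)/(2/165) = 1/2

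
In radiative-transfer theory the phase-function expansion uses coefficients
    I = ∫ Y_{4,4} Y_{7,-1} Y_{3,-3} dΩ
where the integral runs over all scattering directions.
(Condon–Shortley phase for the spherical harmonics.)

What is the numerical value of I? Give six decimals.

-0.006738

Rules hold: Σm=0, L=14 even, 3≤3≤11.
N = 9·15·7 = 945
Δ = 8!·0!·6!/15! = 1/45045
Racah Σ t=4..4: t=4:+1/20736 = 1/20736
⇒ 3j(4 7 3; 0 0 0)² = 35/1287, sgn -1
Racah Σ t=0..0: t=0:+1/29030400 = 1/29030400
⇒ 3j(4 7 3; 4 -1 -3)² = 1/45045, sgn +1
4πI² = N·(3j₀)²·(3jₘ)² = 35/61347
I = -1·√(0.000570525/4π) = -0.00673802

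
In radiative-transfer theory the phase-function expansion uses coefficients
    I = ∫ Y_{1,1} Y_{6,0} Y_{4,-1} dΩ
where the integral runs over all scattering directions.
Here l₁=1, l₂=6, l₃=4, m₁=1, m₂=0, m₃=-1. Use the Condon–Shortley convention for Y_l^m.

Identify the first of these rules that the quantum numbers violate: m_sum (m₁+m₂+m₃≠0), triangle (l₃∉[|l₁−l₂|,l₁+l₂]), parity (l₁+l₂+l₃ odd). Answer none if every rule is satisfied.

triangle

azimuthal sum: 1 + 0 − 1 = 0  ✓
5 ≤ 4 ≤ 7 (triangle on l)  ✗
L = 1 + 6 + 4 = 11 (odd)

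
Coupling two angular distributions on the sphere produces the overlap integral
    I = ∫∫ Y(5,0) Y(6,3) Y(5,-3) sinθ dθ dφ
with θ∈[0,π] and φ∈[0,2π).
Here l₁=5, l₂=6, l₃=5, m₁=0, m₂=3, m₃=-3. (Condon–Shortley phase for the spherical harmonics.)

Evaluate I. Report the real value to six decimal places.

0.132857

Checks pass: Σm=0; 16 even; l₃=5∈[1,11].
(2·5+1)(2·6+1)(2·5+1) = 1573
Δ: 6! 4! 6! / 17! → 1/28588560
sum: t=1:−1/345600 t=2:+1/13824 t=3:−1/5184 t=4:+1/13824 t=5:−1/345600 = -7/129600
3j²(5 6 5; 0 0 0) = Δ·Π!·Σ² = 80/7293  (sign +1)
sum: t=3:−1/103680 t=4:+1/34560 t=5:−1/138240 = 1/82944
3j²(5 6 5; 0 3 -3) = Δ·Π!·Σ² = 125/9724  (sign +1)
combine: 4πI² = 1573·80/7293·125/9724 = 2500/11271
take √, sign +1: I = 0.13285682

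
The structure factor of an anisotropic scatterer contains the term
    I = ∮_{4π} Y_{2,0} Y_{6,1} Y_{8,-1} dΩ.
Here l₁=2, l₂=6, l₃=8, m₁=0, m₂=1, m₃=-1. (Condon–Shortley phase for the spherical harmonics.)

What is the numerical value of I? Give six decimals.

-0.233332

Checks pass: Σm=0; 16 even; l₃=8∈[4,8].
(2·2+1)(2·6+1)(2·8+1) = 1105
Δ: 0! 4! 12! / 17! → 1/30940
sum: t=0:+1/2073600 = 1/2073600
3j²(2 6 8; 0 0 0) = Δ·Π!·Σ² = 28/1105  (sign +1)
sum: t=0:+1/2419200 = 1/2419200
3j²(2 6 8; 0 1 -1) = Δ·Π!·Σ² = 27/1105  (sign -1)
combine: 4πI² = 1105·28/1105·27/1105 = 756/1105
take √, sign -1: I = -0.23333228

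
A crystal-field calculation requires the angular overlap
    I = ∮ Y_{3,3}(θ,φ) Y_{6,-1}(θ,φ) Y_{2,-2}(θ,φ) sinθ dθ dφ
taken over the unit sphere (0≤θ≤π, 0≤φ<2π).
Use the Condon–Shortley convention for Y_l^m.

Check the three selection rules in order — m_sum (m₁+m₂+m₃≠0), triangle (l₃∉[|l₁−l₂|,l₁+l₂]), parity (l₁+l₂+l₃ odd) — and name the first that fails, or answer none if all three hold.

m₁+m₂+m₃ = 3 − 1 − 2 = 0  ✓
triangle: |3−6|=3 ≤ l₃=2 ≤ 3+6=9  ✗
parity: l₁+l₂+l₃ = 11 is odd

triangle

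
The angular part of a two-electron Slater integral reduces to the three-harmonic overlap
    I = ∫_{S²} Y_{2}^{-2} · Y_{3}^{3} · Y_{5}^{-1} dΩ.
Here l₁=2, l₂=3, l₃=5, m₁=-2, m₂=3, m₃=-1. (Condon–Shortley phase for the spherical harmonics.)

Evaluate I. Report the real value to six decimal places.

-0.023961

Checks pass: Σm=0; 10 even; l₃=5∈[1,5].
(2·2+1)(2·3+1)(2·5+1) = 385
Δ: 0! 4! 6! / 11! → 1/2310
sum: t=0:+1/144 = 1/144
3j²(2 3 5; 0 0 0) = Δ·Π!·Σ² = 10/231  (sign -1)
sum: t=0:+1/17280 = 1/17280
3j²(2 3 5; -2 3 -1) = Δ·Π!·Σ² = 1/2310  (sign +1)
combine: 4πI² = 385·10/231·1/2310 = 5/693
take √, sign -1: I = -0.02396147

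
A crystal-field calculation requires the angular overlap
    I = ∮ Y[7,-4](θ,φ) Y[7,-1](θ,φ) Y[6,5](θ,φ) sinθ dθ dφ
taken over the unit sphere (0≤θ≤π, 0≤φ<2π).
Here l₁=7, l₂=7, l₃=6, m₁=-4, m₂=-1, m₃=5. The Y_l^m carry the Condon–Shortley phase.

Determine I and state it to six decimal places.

m-sum 0 ✓  L=20 even ✓  0≤6≤14 ✓
Π(2lᵢ+1) = 15×15×13 = 2925
triangle coeff Δ(7,7,6) = 1/2444321880
Σ_t [1,7]: t=1:−1/2612736000 t=2:+1/20736000 t=3:−1/1658880 t=4:+1/746496 t=5:−1/1658880 t=6:+1/20736000 t=7:−1/2612736000 = 1/4354560
(3j)²=1000/138567 [(7 7 6; 0 0 0)], sign=+1
Σ_t [5,6]: t=5:−1/62208000 t=6:+1/124416000 = -1/124416000
(3j)²=154/20995 [(7 7 6; -4 -1 5)], sign=+1
⇒ 4πI² = 210000/1356277
I = (+1)√(210000/1356277/(4π)) = 0.11100193

0.111002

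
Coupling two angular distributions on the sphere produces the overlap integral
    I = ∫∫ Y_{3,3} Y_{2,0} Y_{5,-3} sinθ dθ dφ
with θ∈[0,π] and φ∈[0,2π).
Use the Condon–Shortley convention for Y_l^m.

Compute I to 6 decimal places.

-0.126792

Checks pass: Σm=0; 10 even; l₃=5∈[1,5].
(2·3+1)(2·2+1)(2·5+1) = 385
Δ: 0! 6! 4! / 11! → 1/2310
sum: t=0:+1/144 = 1/144
3j²(3 2 5; 0 0 0) = Δ·Π!·Σ² = 10/231  (sign -1)
sum: t=0:+1/2880 = 1/2880
3j²(3 2 5; 3 0 -3) = Δ·Π!·Σ² = 2/165  (sign +1)
combine: 4πI² = 385·10/231·2/165 = 20/99
take √, sign -1: I = -0.12679218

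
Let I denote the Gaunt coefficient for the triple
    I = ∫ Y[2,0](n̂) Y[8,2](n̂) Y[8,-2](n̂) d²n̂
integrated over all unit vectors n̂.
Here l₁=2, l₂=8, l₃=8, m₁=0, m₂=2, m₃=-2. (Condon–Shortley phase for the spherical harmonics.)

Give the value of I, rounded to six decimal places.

m-sum 0 ✓  L=18 even ✓  6≤8≤10 ✓
Π(2lᵢ+1) = 5×17×17 = 1445
triangle coeff Δ(2,8,8) = 1/348840
Σ_t [0,2]: t=0:+1/116121600 t=1:−1/25401600 t=2:+1/116121600 = -1/45158400
(3j)²=24/1615 [(2 8 8; 0 0 0)], sign=-1
Σ_t [0,2]: t=0:+1/348364800 t=1:−1/43545600 t=2:+1/116121600 = -1/87091200
(3j)²=10/969 [(2 8 8; 0 2 -2)], sign=-1
⇒ 4πI² = 80/361
I = (+1)√(80/361/(4π)) = 0.13279645

0.132796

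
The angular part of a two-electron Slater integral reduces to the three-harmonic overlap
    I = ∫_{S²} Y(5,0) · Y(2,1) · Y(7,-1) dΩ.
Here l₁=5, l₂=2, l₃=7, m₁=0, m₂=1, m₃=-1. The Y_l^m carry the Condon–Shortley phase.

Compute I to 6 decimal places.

Checks pass: Σm=0; 14 even; l₃=7∈[3,7].
(2·5+1)(2·2+1)(2·7+1) = 825
Δ: 0! 10! 4! / 15! → 1/15015
sum: t=0:+1/57600 = 1/57600
3j²(5 2 7; 0 0 0) = Δ·Π!·Σ² = 21/715  (sign -1)
sum: t=0:+1/86400 = 1/86400
3j²(5 2 7; 0 1 -1) = Δ·Π!·Σ² = 16/715  (sign +1)
combine: 4πI² = 825·21/715·16/715 = 1008/1859
take √, sign -1: I = -0.20772350

-0.207724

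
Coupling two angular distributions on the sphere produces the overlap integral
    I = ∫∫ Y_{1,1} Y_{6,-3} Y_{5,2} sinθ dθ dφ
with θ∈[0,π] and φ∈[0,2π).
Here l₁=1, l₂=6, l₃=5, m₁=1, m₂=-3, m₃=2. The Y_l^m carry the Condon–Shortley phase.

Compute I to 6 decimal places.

Checks pass: Σm=0; 12 even; l₃=5∈[5,7].
(2·1+1)(2·6+1)(2·5+1) = 429
Δ: 2! 0! 10! / 13! → 1/858
sum: t=1:−1/14400 = -1/14400
3j²(1 6 5; 0 0 0) = Δ·Π!·Σ² = 6/143  (sign +1)
sum: t=0:+1/60480 = 1/60480
3j²(1 6 5; 1 -3 2) = Δ·Π!·Σ² = 6/143  (sign -1)
combine: 4πI² = 429·6/143·6/143 = 108/143
take √, sign -1: I = -0.24515397

-0.245154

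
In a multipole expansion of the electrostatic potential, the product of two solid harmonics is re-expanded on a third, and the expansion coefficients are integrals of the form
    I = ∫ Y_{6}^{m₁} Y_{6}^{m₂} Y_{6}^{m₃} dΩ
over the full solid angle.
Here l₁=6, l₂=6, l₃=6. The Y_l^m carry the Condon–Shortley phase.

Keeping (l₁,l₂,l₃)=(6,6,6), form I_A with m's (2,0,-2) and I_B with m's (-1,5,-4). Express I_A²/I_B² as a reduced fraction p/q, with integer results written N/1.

44/189

l's match ⇒ only the (l;m) 3-j factors differ between A and B.
A: triangle coeff Δ(6,6,6) = 1/325909584; Σ_t [0,4]: t=0:+1/24883200 t=1:−1/518400 t=2:+1/110592 t=3:−1/155520 t=4:+1/1658880 = 11/8294400; (3j)²=11/4199 [(6 6 6; 2 0 -2)], sign=+1
B: triangle coeff Δ(6,6,6) = 1/325909584; Σ_t [5,6]: t=5:−1/4147200 t=6:+1/10368000 = -1/6912000; (3j)²=189/16796 [(6 6 6; -1 5 -4)], sign=-1
I_A²/I_B² = (11/4199)/(189/16796) = 44/189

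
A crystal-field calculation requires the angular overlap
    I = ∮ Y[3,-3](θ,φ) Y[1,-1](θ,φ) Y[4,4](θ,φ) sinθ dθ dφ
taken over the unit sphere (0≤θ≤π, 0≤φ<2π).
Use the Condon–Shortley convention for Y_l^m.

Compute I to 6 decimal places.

0.325735

Rules hold: Σm=0, L=8 even, 2≤4≤4.
N = 7·3·9 = 189
Δ = 0!·6!·2!/9! = 1/252
Racah Σ t=0..0: t=0:+1/36 = 1/36
⇒ 3j(3 1 4; 0 0 0)² = 4/63, sgn +1
Racah Σ t=0..0: t=0:+1/1440 = 1/1440
⇒ 3j(3 1 4; -3 -1 4)² = 1/9, sgn +1
4πI² = N·(3j₀)²·(3jₘ)² = 4/3
I = +1·√(1.33333/4π) = 0.32573501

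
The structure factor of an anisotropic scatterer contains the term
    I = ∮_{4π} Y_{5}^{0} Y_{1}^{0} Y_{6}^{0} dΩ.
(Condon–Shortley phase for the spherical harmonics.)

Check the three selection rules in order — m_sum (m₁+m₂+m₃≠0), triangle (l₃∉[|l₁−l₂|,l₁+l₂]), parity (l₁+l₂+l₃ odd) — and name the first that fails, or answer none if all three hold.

m₁+m₂+m₃ = 0 + 0 + 0 = 0  ✓
triangle: |5−1|=4 ≤ l₃=6 ≤ 5+1=6  ✓
parity: l₁+l₂+l₃ = 12 is even  ✓

none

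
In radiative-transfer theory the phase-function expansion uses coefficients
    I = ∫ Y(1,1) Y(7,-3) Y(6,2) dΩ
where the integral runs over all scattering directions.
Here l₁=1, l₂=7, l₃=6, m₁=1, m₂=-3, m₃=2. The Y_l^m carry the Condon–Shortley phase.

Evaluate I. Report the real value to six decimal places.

-0.234717

m-sum 0 ✓  L=14 even ✓  6≤6≤8 ✓
Π(2lᵢ+1) = 3×15×13 = 585
triangle coeff Δ(1,7,6) = 1/1365
Σ_t [1,1]: t=1:−1/518400 = -1/518400
(3j)²=7/195 [(1 7 6; 0 0 0)], sign=-1
Σ_t [0,0]: t=0:+1/1935360 = 1/1935360
(3j)²=3/91 [(1 7 6; 1 -3 2)], sign=+1
⇒ 4πI² = 9/13
I = (-1)√(9/13/(4π)) = -0.23471705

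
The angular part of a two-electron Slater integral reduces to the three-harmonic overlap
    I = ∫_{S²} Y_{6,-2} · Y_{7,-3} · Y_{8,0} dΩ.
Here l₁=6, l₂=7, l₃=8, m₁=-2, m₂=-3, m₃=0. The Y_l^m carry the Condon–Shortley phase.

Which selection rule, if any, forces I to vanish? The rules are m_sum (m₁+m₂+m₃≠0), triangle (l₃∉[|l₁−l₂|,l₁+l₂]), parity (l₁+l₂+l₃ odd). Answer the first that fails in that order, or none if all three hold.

m_sum

m₁+m₂+m₃ = -2 − 3 + 0 = -5  ✗
triangle: |6−7|=1 ≤ l₃=8 ≤ 6+7=13
parity: l₁+l₂+l₃ = 21 is odd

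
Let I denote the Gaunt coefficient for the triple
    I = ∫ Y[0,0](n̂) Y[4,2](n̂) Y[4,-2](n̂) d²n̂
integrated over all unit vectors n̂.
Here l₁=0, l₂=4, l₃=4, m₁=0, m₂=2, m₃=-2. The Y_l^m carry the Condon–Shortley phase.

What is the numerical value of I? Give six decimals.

0.282095

Checks pass: Σm=0; 8 even; l₃=4∈[4,4].
(2·0+1)(2·4+1)(2·4+1) = 81
Δ: 0! 0! 8! / 9! → 1/9
sum: t=0:+1/576 = 1/576
3j²(0 4 4; 0 0 0) = Δ·Π!·Σ² = 1/9  (sign +1)
sum: t=0:+1/1440 = 1/1440
3j²(0 4 4; 0 2 -2) = Δ·Π!·Σ² = 1/9  (sign +1)
combine: 4πI² = 81·1/9·1/9 = 1/1
take √, sign +1: I = 0.28209479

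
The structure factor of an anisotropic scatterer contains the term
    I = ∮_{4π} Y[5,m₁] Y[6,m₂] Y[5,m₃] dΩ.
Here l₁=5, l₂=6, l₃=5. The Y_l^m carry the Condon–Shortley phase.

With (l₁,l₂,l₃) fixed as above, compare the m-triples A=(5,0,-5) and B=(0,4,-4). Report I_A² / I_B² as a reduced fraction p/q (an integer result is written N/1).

5/16

l's match ⇒ only the (l;m) 3-j factors differ between A and B.
A: triangle coeff Δ(5,6,5) = 1/28588560; Σ_t [0,0]: t=0:+1/12441600 = 1/12441600; (3j)²=15/9724 [(5 6 5; 5 0 -5)], sign=+1
B: triangle coeff Δ(5,6,5) = 1/28588560; Σ_t [4,5]: t=4:+1/207360 t=5:−1/345600 = 1/518400; (3j)²=12/2431 [(5 6 5; 0 4 -4)], sign=-1
I_A²/I_B² = (15/9724)/(12/2431) = 5/16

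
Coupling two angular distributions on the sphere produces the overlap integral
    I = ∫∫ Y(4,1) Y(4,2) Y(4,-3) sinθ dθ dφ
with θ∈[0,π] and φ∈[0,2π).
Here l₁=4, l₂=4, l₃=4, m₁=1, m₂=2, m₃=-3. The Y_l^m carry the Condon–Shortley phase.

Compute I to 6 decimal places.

-0.063661

m-sum 0 ✓  L=12 even ✓  0≤4≤8 ✓
Π(2lᵢ+1) = 9×9×9 = 729
triangle coeff Δ(4,4,4) = 1/450450
Σ_t [0,4]: t=0:+1/13824 t=1:−1/216 t=2:+1/64 t=3:−1/216 t=4:+1/13824 = 5/768
(3j)²=18/1001 [(4 4 4; 0 0 0)], sign=+1
Σ_t [2,3]: t=2:+1/576 t=3:−1/864 = 1/1728
(3j)²=5/1287 [(4 4 4; 1 2 -3)], sign=-1
⇒ 4πI² = 7290/143143
I = (-1)√(7290/143143/(4π)) = -0.06366105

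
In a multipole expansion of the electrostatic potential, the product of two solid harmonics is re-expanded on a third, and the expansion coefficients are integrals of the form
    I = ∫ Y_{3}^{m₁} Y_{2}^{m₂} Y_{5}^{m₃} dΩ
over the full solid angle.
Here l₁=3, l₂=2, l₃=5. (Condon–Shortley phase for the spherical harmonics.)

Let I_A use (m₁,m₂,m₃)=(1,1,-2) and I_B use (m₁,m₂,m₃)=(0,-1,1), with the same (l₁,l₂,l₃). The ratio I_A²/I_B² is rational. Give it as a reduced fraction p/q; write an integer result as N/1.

Shared (l₁,l₂,l₃)=(3,2,5): N and (l;000)² cancel in I_A²/I_B².
A: Δ = 0!·6!·4!/11! = 1/2310; Racah Σ t=0..0: t=0:+1/288 = 1/288; ⇒ 3j(3 2 5; 1 1 -2)² = 1/22, sgn -1
B: Δ = 0!·6!·4!/11! = 1/2310; Racah Σ t=0..0: t=0:+1/216 = 1/216; ⇒ 3j(3 2 5; 0 -1 1)² = 8/231, sgn +1
I_A²/I_B² = (1/22)/(8/231) = 21/16

21/16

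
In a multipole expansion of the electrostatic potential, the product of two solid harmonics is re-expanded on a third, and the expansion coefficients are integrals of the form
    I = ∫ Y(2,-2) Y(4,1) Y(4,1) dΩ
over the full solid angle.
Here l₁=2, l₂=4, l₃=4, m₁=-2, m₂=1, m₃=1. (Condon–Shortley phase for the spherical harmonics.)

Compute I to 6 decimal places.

0.200662

m-sum 0 ✓  L=10 even ✓  2≤4≤6 ✓
Π(2lᵢ+1) = 5×9×9 = 405
triangle coeff Δ(2,4,4) = 1/13860
Σ_t [0,2]: t=0:+1/192 t=1:−1/36 t=2:+1/192 = -5/288
(3j)²=20/693 [(2 4 4; 0 0 0)], sign=-1
Σ_t [2,2]: t=2:+1/144 = 1/144
(3j)²=10/231 [(2 4 4; -2 1 1)], sign=-1
⇒ 4πI² = 3000/5929
I = (+1)√(3000/5929/(4π)) = 0.20066192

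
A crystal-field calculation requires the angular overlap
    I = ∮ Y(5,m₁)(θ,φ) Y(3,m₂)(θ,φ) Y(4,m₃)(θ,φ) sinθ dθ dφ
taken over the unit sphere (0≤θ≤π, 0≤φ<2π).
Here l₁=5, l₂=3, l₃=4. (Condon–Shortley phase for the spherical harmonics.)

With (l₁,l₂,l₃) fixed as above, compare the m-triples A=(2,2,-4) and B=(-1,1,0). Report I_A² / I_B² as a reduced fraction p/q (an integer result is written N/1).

196/121

Shared (l₁,l₂,l₃)=(5,3,4): N and (l;000)² cancel in I_A²/I_B².
A: Δ = 4!·6!·2!/13! = 1/180180; Racah Σ t=3..3: t=3:−1/8640 = -1/8640; ⇒ 3j(5 3 4; 2 2 -4)² = 14/1287, sgn -1
B: Δ = 4!·6!·2!/13! = 1/180180; Racah Σ t=2..4: t=2:+1/384 t=3:−1/216 t=4:+1/2304 = -11/6912; ⇒ 3j(5 3 4; -1 1 0)² = 11/1638, sgn -1
I_A²/I_B² = (14/1287)/(11/1638) = 196/121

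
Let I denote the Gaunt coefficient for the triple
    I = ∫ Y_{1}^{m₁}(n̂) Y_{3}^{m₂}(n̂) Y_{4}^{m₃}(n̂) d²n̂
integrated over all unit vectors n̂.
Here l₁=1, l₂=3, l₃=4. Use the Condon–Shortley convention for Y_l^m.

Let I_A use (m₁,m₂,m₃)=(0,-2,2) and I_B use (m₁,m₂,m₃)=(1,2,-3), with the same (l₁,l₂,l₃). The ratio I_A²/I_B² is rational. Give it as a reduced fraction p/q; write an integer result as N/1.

Same 1,3,4: normalisation and zero-m 3j drop out of the ratio.
A: Δ: 0! 2! 6! / 9! → 1/252; sum: t=0:+1/120 = 1/120; 3j²(1 3 4; 0 -2 2) = Δ·Π!·Σ² = 1/21  (sign +1)
B: Δ: 0! 2! 6! / 9! → 1/252; sum: t=0:+1/240 = 1/240; 3j²(1 3 4; 1 2 -3) = Δ·Π!·Σ² = 1/12  (sign -1)
I_A²/I_B² = (1/21)/(1/12) = 4/7

4/7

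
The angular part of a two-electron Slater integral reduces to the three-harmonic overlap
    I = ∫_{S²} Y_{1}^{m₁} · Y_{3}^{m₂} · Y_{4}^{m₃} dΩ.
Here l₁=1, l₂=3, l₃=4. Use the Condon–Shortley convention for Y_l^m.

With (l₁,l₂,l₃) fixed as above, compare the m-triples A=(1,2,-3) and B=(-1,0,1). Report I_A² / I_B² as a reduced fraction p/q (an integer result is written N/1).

21/10

Shared (l₁,l₂,l₃)=(1,3,4): N and (l;000)² cancel in I_A²/I_B².
A: Δ = 0!·2!·6!/9! = 1/252; Racah Σ t=0..0: t=0:+1/240 = 1/240; ⇒ 3j(1 3 4; 1 2 -3)² = 1/12, sgn -1
B: Δ = 0!·2!·6!/9! = 1/252; Racah Σ t=0..0: t=0:+1/72 = 1/72; ⇒ 3j(1 3 4; -1 0 1)² = 5/126, sgn -1
I_A²/I_B² = (1/12)/(5/126) = 21/10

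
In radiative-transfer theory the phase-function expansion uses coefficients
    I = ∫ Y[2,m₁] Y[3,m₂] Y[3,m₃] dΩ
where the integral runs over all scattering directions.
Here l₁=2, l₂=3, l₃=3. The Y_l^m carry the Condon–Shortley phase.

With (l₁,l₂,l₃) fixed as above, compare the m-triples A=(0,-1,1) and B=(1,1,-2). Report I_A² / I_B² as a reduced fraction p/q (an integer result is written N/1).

Same 2,3,3: normalisation and zero-m 3j drop out of the ratio.
A: Δ: 2! 2! 4! / 9! → 1/3780; sum: t=0:+1/16 t=1:−1/6 t=2:+1/96 = -3/32; 3j²(2 3 3; 0 -1 1) = Δ·Π!·Σ² = 3/140  (sign -1)
B: Δ: 2! 2! 4! / 9! → 1/3780; sum: t=0:+1/48 t=1:−1/12 = -1/16; 3j²(2 3 3; 1 1 -2) = Δ·Π!·Σ² = 1/28  (sign +1)
I_A²/I_B² = (3/140)/(1/28) = 3/5

3/5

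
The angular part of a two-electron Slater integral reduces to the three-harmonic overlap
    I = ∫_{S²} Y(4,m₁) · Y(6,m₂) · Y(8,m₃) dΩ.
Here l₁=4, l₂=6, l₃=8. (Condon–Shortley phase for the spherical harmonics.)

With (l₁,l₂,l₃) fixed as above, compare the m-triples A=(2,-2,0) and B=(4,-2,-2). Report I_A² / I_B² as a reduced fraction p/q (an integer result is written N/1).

Shared (l₁,l₂,l₃)=(4,6,8): N and (l;000)² cancel in I_A²/I_B².
A: Δ = 2!·6!·10!/19! = 1/23279256; Racah Σ t=0..2: t=0:+1/1658880 t=1:−1/3628800 t=2:+1/116121600 = 13/38707200; ⇒ 3j(4 6 8; 2 -2 0)² = 39/3553, sgn +1
B: Δ = 2!·6!·10!/19! = 1/23279256; Racah Σ t=0..0: t=0:+1/24883200 = 1/24883200; ⇒ 3j(4 6 8; 4 -2 -2)² = 980/138567, sgn +1
I_A²/I_B² = (39/3553)/(980/138567) = 1521/980

1521/980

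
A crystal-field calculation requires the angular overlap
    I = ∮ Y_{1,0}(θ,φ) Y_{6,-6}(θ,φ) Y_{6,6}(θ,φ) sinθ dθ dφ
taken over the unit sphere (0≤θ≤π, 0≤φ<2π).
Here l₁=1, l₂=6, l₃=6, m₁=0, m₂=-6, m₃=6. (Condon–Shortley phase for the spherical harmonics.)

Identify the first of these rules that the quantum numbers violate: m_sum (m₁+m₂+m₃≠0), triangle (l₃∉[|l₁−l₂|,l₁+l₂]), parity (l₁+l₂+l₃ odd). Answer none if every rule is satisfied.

parity

Σmᵢ = 0  ✓
l₃∈[|l₁−l₂|,l₁+l₂]=[5,7], have l₃=6  ✓
Σlᵢ = 13 ⇒ odd  ✗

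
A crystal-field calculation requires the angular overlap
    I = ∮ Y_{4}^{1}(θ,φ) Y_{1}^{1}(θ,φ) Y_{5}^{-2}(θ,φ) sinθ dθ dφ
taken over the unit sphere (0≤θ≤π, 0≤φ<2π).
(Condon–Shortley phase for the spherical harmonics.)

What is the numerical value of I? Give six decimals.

Rules hold: Σm=0, L=10 even, 3≤5≤5.
N = 9·3·11 = 297
Δ = 0!·8!·2!/11! = 1/495
Racah Σ t=0..0: t=0:+1/576 = 1/576
⇒ 3j(4 1 5; 0 0 0)² = 5/99, sgn -1
Racah Σ t=0..0: t=0:+1/1440 = 1/1440
⇒ 3j(4 1 5; 1 1 -2)² = 7/165, sgn -1
4πI² = N·(3j₀)²·(3jₘ)² = 7/11
I = +1·√(0.636364/4π) = 0.22503380

0.225034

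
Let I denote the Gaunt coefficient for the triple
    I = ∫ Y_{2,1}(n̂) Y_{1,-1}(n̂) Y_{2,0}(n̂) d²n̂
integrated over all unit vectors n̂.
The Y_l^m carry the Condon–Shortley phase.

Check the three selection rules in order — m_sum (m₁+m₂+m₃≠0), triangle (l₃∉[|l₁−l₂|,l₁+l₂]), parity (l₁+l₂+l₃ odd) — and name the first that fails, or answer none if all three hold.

parity

m₁+m₂+m₃ = 1 − 1 + 0 = 0  ✓
triangle: |2−1|=1 ≤ l₃=2 ≤ 2+1=3  ✓
parity: l₁+l₂+l₃ = 5 is odd  ✗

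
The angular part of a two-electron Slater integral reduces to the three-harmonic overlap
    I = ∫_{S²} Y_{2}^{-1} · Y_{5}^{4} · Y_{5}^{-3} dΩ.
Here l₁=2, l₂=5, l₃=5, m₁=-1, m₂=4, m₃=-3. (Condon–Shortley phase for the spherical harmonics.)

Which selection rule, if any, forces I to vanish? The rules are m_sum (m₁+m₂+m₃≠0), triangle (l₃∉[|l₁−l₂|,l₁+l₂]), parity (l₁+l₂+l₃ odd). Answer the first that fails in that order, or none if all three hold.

none

m₁+m₂+m₃ = -1 + 4 − 3 = 0  ✓
triangle: |2−5|=3 ≤ l₃=5 ≤ 2+5=7  ✓
parity: l₁+l₂+l₃ = 12 is even  ✓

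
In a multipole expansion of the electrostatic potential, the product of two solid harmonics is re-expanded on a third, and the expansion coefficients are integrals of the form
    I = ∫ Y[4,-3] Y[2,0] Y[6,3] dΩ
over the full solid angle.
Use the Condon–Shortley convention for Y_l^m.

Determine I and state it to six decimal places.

m-sum 0 ✓  L=12 even ✓  2≤6≤6 ✓
Π(2lᵢ+1) = 9×5×13 = 585
triangle coeff Δ(4,2,6) = 1/6435
Σ_t [0,0]: t=0:+1/2304 = 1/2304
(3j)²=5/143 [(4 2 6; 0 0 0)], sign=+1
Σ_t [0,0]: t=0:+1/20160 = 1/20160
(3j)²=12/715 [(4 2 6; -3 0 3)], sign=-1
⇒ 4πI² = 540/1573
I = (-1)√(540/1573/(4π)) = -0.16528277

-0.165283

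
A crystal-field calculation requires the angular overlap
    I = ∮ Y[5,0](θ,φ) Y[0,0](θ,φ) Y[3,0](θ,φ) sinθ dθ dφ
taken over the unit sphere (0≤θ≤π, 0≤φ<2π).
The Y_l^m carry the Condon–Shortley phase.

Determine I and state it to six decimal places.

|5−0|≤3≤5+0 violated ⇒ I = 0

0.000000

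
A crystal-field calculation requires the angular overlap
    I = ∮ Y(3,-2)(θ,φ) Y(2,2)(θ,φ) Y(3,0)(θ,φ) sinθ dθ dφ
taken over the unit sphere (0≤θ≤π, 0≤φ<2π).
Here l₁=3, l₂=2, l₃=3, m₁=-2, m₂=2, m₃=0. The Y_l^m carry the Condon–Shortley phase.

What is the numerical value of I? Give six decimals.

-0.188063

m-sum 0 ✓  L=8 even ✓  1≤3≤5 ✓
Π(2lᵢ+1) = 7×5×7 = 245
triangle coeff Δ(3,2,3) = 1/3780
Σ_t [0,2]: t=0:+1/24 t=1:−1/4 t=2:+1/24 = -1/6
(3j)²=4/105 [(3 2 3; 0 0 0)], sign=+1
Σ_t [2,2]: t=2:+1/24 = 1/24
(3j)²=1/21 [(3 2 3; -2 2 0)], sign=-1
⇒ 4πI² = 4/9
I = (-1)√(4/9/(4π)) = -0.18806319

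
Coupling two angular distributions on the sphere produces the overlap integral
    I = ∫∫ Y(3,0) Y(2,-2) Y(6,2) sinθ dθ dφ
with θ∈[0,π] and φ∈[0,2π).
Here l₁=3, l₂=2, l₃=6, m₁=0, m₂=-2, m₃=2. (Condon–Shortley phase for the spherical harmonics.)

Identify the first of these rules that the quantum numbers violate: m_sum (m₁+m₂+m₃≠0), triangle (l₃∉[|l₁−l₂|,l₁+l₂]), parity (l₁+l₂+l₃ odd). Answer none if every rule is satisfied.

m₁+m₂+m₃ = 0 − 2 + 2 = 0  ✓
triangle: |3−2|=1 ≤ l₃=6 ≤ 3+2=5  ✗
parity: l₁+l₂+l₃ = 11 is odd

triangle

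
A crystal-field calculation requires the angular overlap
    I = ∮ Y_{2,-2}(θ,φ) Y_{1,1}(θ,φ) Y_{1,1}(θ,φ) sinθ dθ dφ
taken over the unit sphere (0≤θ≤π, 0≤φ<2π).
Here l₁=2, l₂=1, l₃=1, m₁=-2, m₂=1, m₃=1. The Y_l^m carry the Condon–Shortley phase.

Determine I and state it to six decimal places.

0.309019

Rules hold: Σm=0, L=4 even, 1≤1≤3.
N = 5·3·3 = 45
Δ = 2!·2!·0!/5! = 1/30
Racah Σ t=1..1: t=1:−1/1 = -1/1
⇒ 3j(2 1 1; 0 0 0)² = 2/15, sgn +1
Racah Σ t=2..2: t=2:+1/4 = 1/4
⇒ 3j(2 1 1; -2 1 1)² = 1/5, sgn +1
4πI² = N·(3j₀)²·(3jₘ)² = 6/5
I = +1·√(1.2/4π) = 0.30901936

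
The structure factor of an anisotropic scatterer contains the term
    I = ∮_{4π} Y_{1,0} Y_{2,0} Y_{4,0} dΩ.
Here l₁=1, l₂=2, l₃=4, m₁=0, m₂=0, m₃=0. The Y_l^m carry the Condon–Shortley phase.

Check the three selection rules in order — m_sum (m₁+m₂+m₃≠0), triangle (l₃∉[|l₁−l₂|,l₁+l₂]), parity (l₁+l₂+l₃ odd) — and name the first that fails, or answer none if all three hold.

triangle

azimuthal sum: 0 + 0 + 0 = 0  ✓
1 ≤ 4 ≤ 3 (triangle on l)  ✗
L = 1 + 2 + 4 = 7 (odd)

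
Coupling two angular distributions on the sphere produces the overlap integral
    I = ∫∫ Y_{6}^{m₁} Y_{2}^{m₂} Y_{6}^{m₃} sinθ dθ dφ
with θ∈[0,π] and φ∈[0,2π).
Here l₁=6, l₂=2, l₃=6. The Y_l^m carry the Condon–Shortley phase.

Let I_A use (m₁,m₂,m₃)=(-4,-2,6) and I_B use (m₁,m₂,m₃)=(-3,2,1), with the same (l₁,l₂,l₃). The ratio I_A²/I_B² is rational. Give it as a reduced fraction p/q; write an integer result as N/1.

11/60

l's match ⇒ only the (l;m) 3-j factors differ between A and B.
A: triangle coeff Δ(6,2,6) = 1/90090; Σ_t [0,0]: t=0:+1/14515200 = 1/14515200; (3j)²=2/455 [(6 2 6; -4 -2 6)], sign=+1
B: triangle coeff Δ(6,2,6) = 1/90090; Σ_t [2,2]: t=2:+1/120960 = 1/120960; (3j)²=24/1001 [(6 2 6; -3 2 1)], sign=-1
I_A²/I_B² = (2/455)/(24/1001) = 11/60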